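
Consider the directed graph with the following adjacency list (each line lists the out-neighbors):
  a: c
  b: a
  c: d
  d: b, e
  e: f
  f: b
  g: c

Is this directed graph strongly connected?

No

There is no directed path from b to g, so the graph is not strongly connected.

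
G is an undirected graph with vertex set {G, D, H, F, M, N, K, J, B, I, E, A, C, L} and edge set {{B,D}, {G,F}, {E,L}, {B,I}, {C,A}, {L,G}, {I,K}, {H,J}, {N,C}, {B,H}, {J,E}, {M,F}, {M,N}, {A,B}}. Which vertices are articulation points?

B, I

Removing B increases the component count from 1 to 3, so B is a cut vertex.
Removing I increases the component count from 1 to 2, so I is a cut vertex.
By contrast removing K leaves 1 component; it is not a cut vertex. No other vertex is a cut vertex either.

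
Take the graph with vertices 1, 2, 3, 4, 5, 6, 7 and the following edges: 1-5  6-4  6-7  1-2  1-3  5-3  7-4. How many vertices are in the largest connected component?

Starting from 4 we can reach 4, 6, 7. That is one component of size 3.
Starting from 1 we can reach 1, 2, 3, 5. That is one component of size 4.
The largest has 4 vertices.

4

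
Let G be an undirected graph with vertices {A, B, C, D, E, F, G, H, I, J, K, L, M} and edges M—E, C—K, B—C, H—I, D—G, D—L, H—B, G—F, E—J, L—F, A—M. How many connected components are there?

Starting from D we can reach D, F, G, L. That is one component of size 4.
Starting from A we can reach A, E, J, M. That is one component of size 4.
Starting from B we can reach B, C, H, I, K. That is one component of size 5.
Total: 3 components.

3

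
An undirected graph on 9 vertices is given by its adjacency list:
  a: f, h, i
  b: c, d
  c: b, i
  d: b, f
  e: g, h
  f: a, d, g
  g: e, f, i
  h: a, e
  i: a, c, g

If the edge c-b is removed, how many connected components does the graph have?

c and b are still connected via c-i-a-f-d-b, so the component count stays at 1.

1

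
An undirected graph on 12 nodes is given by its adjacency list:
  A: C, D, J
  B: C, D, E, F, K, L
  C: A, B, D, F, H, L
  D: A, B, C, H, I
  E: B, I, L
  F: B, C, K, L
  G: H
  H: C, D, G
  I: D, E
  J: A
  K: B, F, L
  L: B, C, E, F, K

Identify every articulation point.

Removing A increases the component count from 1 to 2, so A is a cut vertex.
Removing H increases the component count from 1 to 2, so H is a cut vertex.
By contrast removing E leaves 1 component; it is not a cut vertex. No other vertex is a cut vertex either.

A, H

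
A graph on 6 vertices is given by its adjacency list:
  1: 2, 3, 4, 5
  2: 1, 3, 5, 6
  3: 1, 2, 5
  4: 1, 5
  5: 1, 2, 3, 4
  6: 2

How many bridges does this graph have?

1

The edges on the cycle 1-2-3-1 are not bridges since each lies on that cycle.
But removing 2-6 disconnects 2 from 6 — this is a bridge.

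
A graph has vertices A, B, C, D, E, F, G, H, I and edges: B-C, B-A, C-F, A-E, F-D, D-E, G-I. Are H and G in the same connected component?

The component containing H is {H}, and G is not in it.

No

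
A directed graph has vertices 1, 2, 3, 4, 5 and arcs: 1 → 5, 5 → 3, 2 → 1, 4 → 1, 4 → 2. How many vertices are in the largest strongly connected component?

{4} is an SCC by itself.
{1} is an SCC by itself.
{5} is an SCC by itself.
{2} is an SCC by itself.
{3} is an SCC by itself.
The largest has 1 vertex.

1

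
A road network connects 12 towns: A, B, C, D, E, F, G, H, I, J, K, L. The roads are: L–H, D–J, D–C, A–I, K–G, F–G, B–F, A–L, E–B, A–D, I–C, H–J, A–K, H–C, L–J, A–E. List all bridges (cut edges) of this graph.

none

The edges on the cycle L-H-J-L are not bridges since each lies on that cycle.
Every edge lies on some cycle, so there are no bridges.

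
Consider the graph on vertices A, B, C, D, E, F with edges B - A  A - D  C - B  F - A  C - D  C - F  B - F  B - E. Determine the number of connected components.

Starting from A we can reach A, B, C, D, E, F. That is one component of size 6.
Total: 1 component.

1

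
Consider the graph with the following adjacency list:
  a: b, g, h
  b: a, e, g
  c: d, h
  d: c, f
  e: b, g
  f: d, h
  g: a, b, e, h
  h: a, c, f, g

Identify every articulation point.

Removing h increases the component count from 1 to 2, so h is a cut vertex.
By contrast removing f leaves 1 component; it is not a cut vertex. No other vertex is a cut vertex either.

h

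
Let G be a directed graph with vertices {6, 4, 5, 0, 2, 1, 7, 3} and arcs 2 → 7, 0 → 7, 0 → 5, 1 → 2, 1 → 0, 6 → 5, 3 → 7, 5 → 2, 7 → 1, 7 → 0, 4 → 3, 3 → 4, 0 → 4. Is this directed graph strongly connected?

There is no directed path from 1 to 6, so the graph is not strongly connected.

No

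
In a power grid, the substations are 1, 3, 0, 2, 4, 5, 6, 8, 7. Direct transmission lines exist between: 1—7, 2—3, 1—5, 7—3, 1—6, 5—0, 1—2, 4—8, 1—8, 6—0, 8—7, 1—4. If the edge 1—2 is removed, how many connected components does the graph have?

1 and 2 are still connected via 1-7-3-2, so the component count stays at 1.

1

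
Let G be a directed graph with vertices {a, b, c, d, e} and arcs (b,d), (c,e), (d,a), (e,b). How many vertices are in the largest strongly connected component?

1

{c} is an SCC by itself.
{a} is an SCC by itself.
{b} is an SCC by itself.
{e} is an SCC by itself.
{d} is an SCC by itself.
The largest has 1 vertex.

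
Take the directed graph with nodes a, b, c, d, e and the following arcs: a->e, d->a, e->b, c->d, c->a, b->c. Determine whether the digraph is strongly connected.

From c we can reach every vertex (a, b, c, d, e), and every vertex can reach c (a, b, c, d, e). So the whole graph is one strongly connected component.

Yes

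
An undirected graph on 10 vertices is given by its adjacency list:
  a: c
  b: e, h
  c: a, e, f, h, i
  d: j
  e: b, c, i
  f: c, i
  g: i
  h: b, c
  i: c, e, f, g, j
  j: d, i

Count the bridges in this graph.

4

The edges on the cycle c-e-b-h-c are not bridges since each lies on that cycle.
But removing g-i disconnects g from i; removing j-d disconnects j from d; removing a-c disconnects a from c; removing j-i disconnects j from i — these are bridges.
That makes 4 bridges.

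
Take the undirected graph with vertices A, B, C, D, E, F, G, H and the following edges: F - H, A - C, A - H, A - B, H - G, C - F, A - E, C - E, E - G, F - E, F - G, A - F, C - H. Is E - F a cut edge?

No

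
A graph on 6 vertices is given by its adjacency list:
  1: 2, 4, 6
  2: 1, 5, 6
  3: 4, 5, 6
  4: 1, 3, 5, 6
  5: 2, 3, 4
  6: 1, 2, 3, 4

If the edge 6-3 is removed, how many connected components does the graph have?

1

6 and 3 are still connected via 6-4-3, so the component count stays at 1.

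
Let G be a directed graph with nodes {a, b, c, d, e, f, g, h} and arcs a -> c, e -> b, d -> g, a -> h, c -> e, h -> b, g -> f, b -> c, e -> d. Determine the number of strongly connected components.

6

{b, c, e} are all mutually reachable — one SCC of size 3.
{a} is an SCC by itself.
{g} is an SCC by itself.
{f} is an SCC by itself.
{h} is an SCC by itself.
(and 1 more singleton SCC)
That gives 6 strongly connected components.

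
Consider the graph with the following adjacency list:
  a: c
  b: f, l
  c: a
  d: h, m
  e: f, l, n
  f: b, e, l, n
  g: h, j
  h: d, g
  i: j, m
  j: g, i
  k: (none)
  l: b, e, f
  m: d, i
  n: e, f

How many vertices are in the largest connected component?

k is isolated — a component by itself.
Starting from a we can reach a, c. That is one component of size 2.
Starting from b we can reach b, e, f, l, n. That is one component of size 5.
Starting from d we can reach d, g, h, i, j, m. That is one component of size 6.
The largest has 6 vertices.

6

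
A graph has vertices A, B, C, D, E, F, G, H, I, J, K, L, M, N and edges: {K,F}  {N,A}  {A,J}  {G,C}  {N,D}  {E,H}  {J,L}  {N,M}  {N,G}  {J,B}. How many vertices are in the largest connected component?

9

I is isolated — a component by itself.
Starting from E we can reach E, H. That is one component of size 2.
Starting from F we can reach F, K. That is one component of size 2.
Starting from A we can reach A, B, C, D, G, J, L, M, N. That is one component of size 9.
The largest has 9 vertices.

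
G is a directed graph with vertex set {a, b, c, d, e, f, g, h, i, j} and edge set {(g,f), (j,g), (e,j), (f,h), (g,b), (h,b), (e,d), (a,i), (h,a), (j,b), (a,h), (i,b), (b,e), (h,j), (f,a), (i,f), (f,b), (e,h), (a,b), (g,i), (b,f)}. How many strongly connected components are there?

{a, b, e, f, g, h, i, j} are all mutually reachable — one SCC of size 8.
{c} is an SCC by itself.
{d} is an SCC by itself.
That gives 3 strongly connected components.

3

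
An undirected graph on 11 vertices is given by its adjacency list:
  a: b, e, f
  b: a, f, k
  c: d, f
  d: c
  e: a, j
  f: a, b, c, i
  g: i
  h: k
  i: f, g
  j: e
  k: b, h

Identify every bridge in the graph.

a-e, b-k, c-d, c-f, e-j, f-i, g-i, h-k

The edges on the cycle b-f-a-b are not bridges since each lies on that cycle.
But removing f-c disconnects f from c; removing g-i disconnects g from i; removing a-e disconnects a from e; removing c-d disconnects c from d — these are bridges.
In total 8 edges are bridges.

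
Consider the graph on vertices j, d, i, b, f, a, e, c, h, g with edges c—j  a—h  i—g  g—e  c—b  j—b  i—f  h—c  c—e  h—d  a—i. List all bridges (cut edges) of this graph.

The edges on the cycle a-i-g-e-c-h-a are not bridges since each lies on that cycle.
But removing i—f disconnects i from f; removing h—d disconnects h from d — these are bridges.

d-h, f-i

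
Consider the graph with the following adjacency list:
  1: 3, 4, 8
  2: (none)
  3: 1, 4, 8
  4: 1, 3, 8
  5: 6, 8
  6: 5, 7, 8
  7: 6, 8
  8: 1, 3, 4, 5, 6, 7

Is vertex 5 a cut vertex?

No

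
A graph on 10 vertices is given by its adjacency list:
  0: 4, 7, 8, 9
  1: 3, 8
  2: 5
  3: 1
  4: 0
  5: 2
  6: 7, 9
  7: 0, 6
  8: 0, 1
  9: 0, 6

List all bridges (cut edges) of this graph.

The edges on the cycle 0-7-6-9-0 are not bridges since each lies on that cycle.
But removing 1-8 disconnects 1 from 8; removing 8-0 disconnects 8 from 0; removing 2-5 disconnects 2 from 5; removing 4-0 disconnects 4 from 0 — these are bridges.
In total 5 edges are bridges.

0-4, 0-8, 1-3, 1-8, 2-5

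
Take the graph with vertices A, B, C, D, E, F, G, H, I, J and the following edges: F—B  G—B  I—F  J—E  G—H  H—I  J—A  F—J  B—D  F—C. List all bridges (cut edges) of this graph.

A-J, B-D, C-F, E-J, F-J

The edges on the cycle G-H-I-F-B-G are not bridges since each lies on that cycle.
But removing F—C disconnects F from C; removing J—E disconnects J from E; removing F—J disconnects F from J; removing A—J disconnects A from J — these are bridges.
In total 5 edges are bridges.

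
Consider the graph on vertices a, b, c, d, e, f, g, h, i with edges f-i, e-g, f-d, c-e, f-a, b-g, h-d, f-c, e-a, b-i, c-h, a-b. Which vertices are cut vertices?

none

Removing i, for instance, still leaves 1 component. No single vertex removal increases the component count — the graph has no articulation points.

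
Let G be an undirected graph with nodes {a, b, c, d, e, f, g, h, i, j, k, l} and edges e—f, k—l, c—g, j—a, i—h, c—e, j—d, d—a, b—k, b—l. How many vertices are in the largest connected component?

4

Starting from h we can reach h, i. That is one component of size 2.
Starting from b we can reach b, k, l. That is one component of size 3.
Starting from a we can reach a, d, j. That is one component of size 3.
Starting from c we can reach c, e, f, g. That is one component of size 4.
The largest has 4 vertices.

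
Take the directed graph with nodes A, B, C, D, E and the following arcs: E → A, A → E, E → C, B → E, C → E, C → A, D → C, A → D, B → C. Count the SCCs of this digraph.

2

{A, C, D, E} are all mutually reachable — one SCC of size 4.
{B} is an SCC by itself.
That gives 2 strongly connected components.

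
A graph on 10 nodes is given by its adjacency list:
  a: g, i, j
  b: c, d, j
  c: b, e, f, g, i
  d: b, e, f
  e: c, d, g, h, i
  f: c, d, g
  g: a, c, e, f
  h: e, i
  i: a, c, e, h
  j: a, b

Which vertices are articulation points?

Removing h, for instance, still leaves 1 component. No single vertex removal increases the component count — the graph has no articulation points.

none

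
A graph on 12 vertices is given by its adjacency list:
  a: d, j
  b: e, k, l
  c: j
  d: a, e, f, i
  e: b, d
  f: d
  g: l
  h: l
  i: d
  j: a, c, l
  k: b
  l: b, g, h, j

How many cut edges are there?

6

The edges on the cycle e-b-l-j-a-d-e are not bridges since each lies on that cycle.
But removing b-k disconnects b from k; removing c-j disconnects c from j; removing d-i disconnects d from i; removing f-d disconnects f from d — these are bridges.
In total 6 edges are bridges.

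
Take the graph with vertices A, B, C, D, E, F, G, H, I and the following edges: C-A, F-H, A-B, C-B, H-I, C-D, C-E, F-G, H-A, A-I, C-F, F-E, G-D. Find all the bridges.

none

The edges on the cycle C-F-H-I-A-C are not bridges since each lies on that cycle.
Every edge lies on some cycle, so there are no bridges.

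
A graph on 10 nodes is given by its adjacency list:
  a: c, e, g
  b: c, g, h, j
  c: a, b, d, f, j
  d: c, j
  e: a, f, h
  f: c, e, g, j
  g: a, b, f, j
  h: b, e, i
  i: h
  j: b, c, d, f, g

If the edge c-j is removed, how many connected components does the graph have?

1

c and j are still connected via c-b-j, so the component count stays at 1.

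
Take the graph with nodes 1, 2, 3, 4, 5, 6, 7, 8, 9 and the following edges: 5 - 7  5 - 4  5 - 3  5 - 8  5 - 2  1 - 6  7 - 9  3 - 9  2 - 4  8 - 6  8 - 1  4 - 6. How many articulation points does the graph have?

Removing 5 increases the component count from 1 to 2, so 5 is a cut vertex.
By contrast removing 7 leaves 1 component; it is not a cut vertex. No other vertex is a cut vertex either.

1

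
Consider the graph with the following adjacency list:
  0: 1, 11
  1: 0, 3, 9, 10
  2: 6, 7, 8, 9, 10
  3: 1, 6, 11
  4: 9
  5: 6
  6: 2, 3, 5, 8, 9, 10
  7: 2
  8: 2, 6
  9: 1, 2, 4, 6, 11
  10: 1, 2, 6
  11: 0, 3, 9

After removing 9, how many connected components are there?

With 9 gone, the remaining components are: {4}; {0, 1, 2, 3, 5, 6, 7, 8, 10, 11}.
That is 2 components.

2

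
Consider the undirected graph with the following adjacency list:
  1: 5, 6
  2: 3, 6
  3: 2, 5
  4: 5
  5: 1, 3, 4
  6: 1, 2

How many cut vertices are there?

1

Removing 5 increases the component count from 1 to 2, so 5 is a cut vertex.
By contrast removing 4 leaves 1 component; it is not a cut vertex. No other vertex is a cut vertex either.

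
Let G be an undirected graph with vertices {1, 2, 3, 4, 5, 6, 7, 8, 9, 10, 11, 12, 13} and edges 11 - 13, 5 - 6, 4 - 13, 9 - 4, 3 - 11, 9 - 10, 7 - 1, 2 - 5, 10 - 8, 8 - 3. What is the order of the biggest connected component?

12 is isolated — a component by itself.
Starting from 1 we can reach 1, 7. That is one component of size 2.
Starting from 2 we can reach 2, 5, 6. That is one component of size 3.
Starting from 3 we can reach 3, 4, 8, 9, 10, 11, 13. That is one component of size 7.
The largest has 7 vertices.

7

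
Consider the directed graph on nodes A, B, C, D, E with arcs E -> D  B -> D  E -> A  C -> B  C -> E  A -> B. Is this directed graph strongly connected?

No

There is no directed path from E to C, so the graph is not strongly connected.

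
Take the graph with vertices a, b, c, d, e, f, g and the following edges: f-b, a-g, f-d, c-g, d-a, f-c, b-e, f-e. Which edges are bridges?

The edges on the cycle f-b-e-f are not bridges since each lies on that cycle.
Every edge lies on some cycle, so there are no bridges.

none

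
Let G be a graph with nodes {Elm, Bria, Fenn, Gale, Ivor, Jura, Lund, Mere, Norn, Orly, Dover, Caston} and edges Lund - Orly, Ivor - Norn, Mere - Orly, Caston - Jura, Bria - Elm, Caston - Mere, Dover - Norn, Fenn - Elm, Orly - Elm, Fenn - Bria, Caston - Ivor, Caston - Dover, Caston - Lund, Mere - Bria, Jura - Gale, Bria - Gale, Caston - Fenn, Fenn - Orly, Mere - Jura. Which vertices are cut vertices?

Removing Caston increases the component count from 1 to 2, so Caston is a cut vertex.
By contrast removing Mere leaves 1 component; it is not a cut vertex. No other vertex is a cut vertex either.

Caston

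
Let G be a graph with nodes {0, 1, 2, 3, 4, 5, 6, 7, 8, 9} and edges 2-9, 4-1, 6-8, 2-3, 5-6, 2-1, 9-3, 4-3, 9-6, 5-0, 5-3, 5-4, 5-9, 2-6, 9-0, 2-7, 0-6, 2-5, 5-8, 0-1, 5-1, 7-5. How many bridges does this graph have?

The edges on the cycle 2-7-5-2 are not bridges since each lies on that cycle.
Every edge lies on some cycle, so there are no bridges.

0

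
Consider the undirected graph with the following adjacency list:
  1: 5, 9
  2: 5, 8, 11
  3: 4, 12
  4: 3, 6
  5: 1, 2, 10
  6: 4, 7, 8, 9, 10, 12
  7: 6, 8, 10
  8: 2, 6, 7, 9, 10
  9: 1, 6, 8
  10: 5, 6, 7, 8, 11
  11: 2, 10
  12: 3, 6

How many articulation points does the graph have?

1

Removing 6 increases the component count from 1 to 2, so 6 is a cut vertex.
By contrast removing 12 leaves 1 component; it is not a cut vertex. No other vertex is a cut vertex either.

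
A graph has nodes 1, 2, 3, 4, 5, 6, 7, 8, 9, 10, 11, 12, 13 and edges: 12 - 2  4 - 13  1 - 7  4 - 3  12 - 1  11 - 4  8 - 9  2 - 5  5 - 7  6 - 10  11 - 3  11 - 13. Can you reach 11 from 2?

The component containing 2 is {1, 2, 5, 7, 12}, and 11 is not in it.

No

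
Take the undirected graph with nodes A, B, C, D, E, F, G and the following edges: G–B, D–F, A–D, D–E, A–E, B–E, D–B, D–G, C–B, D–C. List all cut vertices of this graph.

Removing D increases the component count from 1 to 2, so D is a cut vertex.
By contrast removing E leaves 1 component; it is not a cut vertex. No other vertex is a cut vertex either.

D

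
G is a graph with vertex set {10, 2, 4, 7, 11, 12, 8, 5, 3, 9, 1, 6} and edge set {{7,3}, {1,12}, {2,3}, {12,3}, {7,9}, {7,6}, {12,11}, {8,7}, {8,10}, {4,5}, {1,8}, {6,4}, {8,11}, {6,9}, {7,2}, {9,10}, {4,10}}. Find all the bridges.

4-5

The edges on the cycle 8-7-6-4-10-8 are not bridges since each lies on that cycle.
But removing 4 - 5 disconnects 4 from 5 — this is a bridge.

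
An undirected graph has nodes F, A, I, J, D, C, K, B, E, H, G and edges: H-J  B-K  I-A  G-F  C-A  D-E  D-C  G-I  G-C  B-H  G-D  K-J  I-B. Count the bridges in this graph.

The edges on the cycle G-D-C-G are not bridges since each lies on that cycle.
But removing G-F disconnects G from F; removing D-E disconnects D from E; removing I-B disconnects I from B — these are bridges.
That makes 3 bridges.

3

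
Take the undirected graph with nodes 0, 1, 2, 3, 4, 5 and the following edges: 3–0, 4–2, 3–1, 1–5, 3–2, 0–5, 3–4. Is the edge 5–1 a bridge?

No

After removing 5–1, the path 5-0-3-1 still connects them, so the edge is not a bridge.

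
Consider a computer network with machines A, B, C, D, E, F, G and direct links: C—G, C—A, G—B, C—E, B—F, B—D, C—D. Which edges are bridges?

The edges on the cycle C-G-B-D-C are not bridges since each lies on that cycle.
But removing B—F disconnects B from F; removing C—A disconnects C from A; removing C—E disconnects C from E — these are bridges.

A-C, B-F, C-E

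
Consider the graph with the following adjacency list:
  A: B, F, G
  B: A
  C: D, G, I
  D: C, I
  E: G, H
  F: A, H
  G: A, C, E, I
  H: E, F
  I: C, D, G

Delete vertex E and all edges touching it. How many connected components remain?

1

With E gone, the remaining components are: {A, B, C, D, F, G, H, I}.
That is 1 component.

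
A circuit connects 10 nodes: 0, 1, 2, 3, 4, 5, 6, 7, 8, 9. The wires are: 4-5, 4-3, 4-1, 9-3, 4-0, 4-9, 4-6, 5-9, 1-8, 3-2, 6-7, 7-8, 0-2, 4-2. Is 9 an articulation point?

No

Deleting 9 leaves 1 component (was 1) (its neighbors 3, 4, 5 remain connected to each other), so 9 is not a cut vertex.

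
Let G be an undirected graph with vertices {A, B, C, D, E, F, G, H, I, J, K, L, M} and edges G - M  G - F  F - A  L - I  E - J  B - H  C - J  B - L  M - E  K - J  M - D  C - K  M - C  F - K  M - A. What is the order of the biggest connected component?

9

Starting from B we can reach B, H, I, L. That is one component of size 4.
Starting from A we can reach A, C, D, E, F, G, J, K, M. That is one component of size 9.
The largest has 9 vertices.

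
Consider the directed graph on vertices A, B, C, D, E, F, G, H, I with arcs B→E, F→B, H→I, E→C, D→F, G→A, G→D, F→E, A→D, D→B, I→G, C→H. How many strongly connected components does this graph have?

{A, B, C, D, E, F, G, H, I} are all mutually reachable — one SCC of size 9.
That gives 1 strongly connected component.

1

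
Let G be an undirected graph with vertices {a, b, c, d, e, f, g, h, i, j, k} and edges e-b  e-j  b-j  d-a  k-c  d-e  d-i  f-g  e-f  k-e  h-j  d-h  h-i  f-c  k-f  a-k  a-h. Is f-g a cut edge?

Removing f-g leaves no path between f and g: the component count goes from 1 to 2. So it is a bridge.

Yes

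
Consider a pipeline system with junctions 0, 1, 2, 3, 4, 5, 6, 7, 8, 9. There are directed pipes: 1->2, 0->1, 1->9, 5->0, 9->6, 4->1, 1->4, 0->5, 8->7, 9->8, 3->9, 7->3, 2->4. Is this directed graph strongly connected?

There is no directed path from 6 to 9, so the graph is not strongly connected.

No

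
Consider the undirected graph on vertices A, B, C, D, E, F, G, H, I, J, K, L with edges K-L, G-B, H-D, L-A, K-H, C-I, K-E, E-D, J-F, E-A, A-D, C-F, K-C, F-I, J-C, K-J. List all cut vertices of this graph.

K

Removing K increases the component count from 2 to 3, so K is a cut vertex.
By contrast removing J leaves 2 components; it is not a cut vertex. No other vertex is a cut vertex either.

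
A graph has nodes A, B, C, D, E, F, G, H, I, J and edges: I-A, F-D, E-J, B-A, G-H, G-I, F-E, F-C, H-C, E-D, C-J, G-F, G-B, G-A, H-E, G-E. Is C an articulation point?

Deleting C leaves 1 component (was 1) (its neighbors F, H, J remain connected to each other), so C is not a cut vertex.

No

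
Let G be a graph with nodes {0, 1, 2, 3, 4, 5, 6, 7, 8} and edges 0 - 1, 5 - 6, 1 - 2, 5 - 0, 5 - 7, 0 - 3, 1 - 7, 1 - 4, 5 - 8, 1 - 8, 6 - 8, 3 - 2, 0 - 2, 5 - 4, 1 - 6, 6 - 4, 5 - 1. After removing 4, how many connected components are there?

With 4 gone, the remaining components are: {0, 1, 2, 3, 5, 6, 7, 8}.
That is 1 component.

1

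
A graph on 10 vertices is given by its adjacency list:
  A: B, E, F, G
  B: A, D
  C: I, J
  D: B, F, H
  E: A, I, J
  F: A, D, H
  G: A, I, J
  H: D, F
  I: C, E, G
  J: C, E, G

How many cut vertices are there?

1

Removing A increases the component count from 1 to 2, so A is a cut vertex.
By contrast removing E leaves 1 component; it is not a cut vertex. No other vertex is a cut vertex either.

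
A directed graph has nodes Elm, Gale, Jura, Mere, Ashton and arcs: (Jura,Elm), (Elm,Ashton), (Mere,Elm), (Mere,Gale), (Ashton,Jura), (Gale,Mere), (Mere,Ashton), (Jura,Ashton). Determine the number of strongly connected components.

2

{Elm, Jura, Ashton} are all mutually reachable — one SCC of size 3.
{Gale, Mere} are all mutually reachable — one SCC of size 2.
That gives 2 strongly connected components.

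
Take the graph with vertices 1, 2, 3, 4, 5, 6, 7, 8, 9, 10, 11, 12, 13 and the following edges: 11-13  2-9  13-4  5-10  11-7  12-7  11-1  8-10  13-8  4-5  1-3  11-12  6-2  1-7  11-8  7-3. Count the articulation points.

2

Removing 2 increases the component count from 2 to 3, so 2 is a cut vertex.
Removing 11 increases the component count from 2 to 3, so 11 is a cut vertex.
By contrast removing 6 leaves 2 components; it is not a cut vertex. No other vertex is a cut vertex either.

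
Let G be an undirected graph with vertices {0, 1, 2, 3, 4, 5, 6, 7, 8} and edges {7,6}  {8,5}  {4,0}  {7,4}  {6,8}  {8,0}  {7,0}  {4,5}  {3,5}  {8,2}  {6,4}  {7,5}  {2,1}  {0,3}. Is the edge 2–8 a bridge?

Yes

Removing 2–8 leaves no path between 2 and 8: the component count goes from 1 to 2. So it is a bridge.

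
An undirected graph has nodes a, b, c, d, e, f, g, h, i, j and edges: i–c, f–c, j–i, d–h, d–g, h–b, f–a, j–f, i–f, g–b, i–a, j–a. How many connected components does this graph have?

3

e is isolated — a component by itself.
Starting from b we can reach b, d, g, h. That is one component of size 4.
Starting from a we can reach a, c, f, i, j. That is one component of size 5.
Total: 3 components.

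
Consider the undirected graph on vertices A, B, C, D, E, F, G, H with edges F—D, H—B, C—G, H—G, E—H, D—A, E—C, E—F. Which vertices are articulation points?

D, E, F, H

Removing D increases the component count from 1 to 2, so D is a cut vertex.
Removing E increases the component count from 1 to 2, so E is a cut vertex.
Removing F increases the component count from 1 to 2, so F is a cut vertex.
Likewise H is a cut vertex.
By contrast removing G leaves 1 component; it is not a cut vertex. No other vertex is a cut vertex either.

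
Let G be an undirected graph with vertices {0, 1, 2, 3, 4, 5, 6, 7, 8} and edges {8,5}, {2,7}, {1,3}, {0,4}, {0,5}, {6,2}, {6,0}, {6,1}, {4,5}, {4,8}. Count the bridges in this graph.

5

The edges on the cycle 4-8-5-4 are not bridges since each lies on that cycle.
But removing 6–1 disconnects 6 from 1; removing 0–6 disconnects 0 from 6; removing 2–6 disconnects 2 from 6; removing 2–7 disconnects 2 from 7 — these are bridges.
In total 5 edges are bridges.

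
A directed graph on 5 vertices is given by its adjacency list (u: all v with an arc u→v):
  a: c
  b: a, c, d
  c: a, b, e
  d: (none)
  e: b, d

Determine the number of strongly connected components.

{a, b, c, e} are all mutually reachable — one SCC of size 4.
{d} is an SCC by itself.
That gives 2 strongly connected components.

2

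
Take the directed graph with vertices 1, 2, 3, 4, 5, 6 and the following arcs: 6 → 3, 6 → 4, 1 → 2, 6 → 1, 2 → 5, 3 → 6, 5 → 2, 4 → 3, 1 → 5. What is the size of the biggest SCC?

3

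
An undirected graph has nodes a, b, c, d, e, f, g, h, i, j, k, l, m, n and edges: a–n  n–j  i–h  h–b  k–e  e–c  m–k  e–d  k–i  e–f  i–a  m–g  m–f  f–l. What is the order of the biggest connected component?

14

Starting from a we can reach a, b, c, d, e, f, g, h, i, j, k, l, m, n. That is one component of size 14.
The largest has 14 vertices.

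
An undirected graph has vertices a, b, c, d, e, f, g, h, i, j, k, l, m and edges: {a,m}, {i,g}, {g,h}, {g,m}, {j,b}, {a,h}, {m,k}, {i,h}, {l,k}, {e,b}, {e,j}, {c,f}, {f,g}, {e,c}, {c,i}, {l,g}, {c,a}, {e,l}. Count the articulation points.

Removing e increases the component count from 2 to 3, so e is a cut vertex.
By contrast removing k leaves 2 components; it is not a cut vertex. No other vertex is a cut vertex either.

1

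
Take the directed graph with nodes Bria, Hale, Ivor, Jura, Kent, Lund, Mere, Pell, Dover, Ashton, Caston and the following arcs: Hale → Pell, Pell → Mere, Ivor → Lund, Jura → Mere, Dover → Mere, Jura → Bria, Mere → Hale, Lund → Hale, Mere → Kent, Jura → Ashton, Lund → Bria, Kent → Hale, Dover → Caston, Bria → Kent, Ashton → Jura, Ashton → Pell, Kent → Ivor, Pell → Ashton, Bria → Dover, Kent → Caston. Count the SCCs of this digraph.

{Bria, Hale, Ivor, Jura, Kent, Lund, Mere, Pell, Dover, Ashton} are all mutually reachable — one SCC of size 10.
{Caston} is an SCC by itself.
That gives 2 strongly connected components.

2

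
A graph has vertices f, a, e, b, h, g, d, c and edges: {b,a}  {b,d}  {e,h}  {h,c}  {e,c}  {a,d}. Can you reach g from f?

The component containing f is {f}, and g is not in it.

No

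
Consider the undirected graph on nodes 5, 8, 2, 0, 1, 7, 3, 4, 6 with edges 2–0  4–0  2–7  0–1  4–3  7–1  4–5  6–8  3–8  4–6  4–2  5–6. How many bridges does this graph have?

The edges on the cycle 4-2-7-1-0-4 are not bridges since each lies on that cycle.
Every edge lies on some cycle, so there are no bridges.

0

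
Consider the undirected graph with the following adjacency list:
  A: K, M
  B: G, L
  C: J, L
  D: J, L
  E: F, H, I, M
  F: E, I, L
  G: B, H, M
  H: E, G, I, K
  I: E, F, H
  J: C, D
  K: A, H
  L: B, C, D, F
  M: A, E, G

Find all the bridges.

none

The edges on the cycle L-C-J-D-L are not bridges since each lies on that cycle.
Every edge lies on some cycle, so there are no bridges.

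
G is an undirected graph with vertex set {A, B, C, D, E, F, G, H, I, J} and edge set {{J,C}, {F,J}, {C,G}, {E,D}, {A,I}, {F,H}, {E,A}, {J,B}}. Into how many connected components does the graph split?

2

Starting from A we can reach A, D, E, I. That is one component of size 4.
Starting from B we can reach B, C, F, G, H, J. That is one component of size 6.
Total: 2 components.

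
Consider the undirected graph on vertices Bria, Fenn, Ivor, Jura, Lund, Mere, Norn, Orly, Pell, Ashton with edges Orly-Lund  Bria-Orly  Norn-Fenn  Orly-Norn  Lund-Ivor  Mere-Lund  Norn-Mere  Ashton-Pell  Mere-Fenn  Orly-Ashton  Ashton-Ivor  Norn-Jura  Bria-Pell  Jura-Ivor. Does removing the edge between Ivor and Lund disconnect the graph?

After removing Ivor-Lund, the path Ivor-Ashton-Orly-Lund still connects them, so the edge is not a bridge.

No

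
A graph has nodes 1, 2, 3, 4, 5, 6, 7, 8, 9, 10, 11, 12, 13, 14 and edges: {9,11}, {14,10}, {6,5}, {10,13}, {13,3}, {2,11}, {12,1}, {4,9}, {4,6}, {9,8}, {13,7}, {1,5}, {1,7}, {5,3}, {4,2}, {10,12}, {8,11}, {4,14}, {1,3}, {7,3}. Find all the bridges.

none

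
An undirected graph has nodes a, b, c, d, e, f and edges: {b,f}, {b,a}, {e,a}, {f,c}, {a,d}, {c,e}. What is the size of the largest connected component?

6

Starting from a we can reach a, b, c, d, e, f. That is one component of size 6.
The largest has 6 vertices.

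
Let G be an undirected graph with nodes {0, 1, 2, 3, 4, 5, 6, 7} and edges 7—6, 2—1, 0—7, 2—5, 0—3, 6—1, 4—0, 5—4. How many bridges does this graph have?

1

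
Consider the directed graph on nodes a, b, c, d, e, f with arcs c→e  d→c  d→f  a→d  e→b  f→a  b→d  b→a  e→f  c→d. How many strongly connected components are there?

1

{a, b, c, d, e, f} are all mutually reachable — one SCC of size 6.
That gives 1 strongly connected component.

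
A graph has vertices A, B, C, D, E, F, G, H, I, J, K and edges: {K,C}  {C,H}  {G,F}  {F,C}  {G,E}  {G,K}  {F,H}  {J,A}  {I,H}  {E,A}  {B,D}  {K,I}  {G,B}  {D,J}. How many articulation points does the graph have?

1

Removing G increases the component count from 1 to 2, so G is a cut vertex.
By contrast removing J leaves 1 component; it is not a cut vertex. No other vertex is a cut vertex either.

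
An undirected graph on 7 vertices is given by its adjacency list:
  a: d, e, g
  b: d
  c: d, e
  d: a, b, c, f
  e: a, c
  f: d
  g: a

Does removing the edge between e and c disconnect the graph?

After removing e-c, the path e-a-d-c still connects them, so the edge is not a bridge.

No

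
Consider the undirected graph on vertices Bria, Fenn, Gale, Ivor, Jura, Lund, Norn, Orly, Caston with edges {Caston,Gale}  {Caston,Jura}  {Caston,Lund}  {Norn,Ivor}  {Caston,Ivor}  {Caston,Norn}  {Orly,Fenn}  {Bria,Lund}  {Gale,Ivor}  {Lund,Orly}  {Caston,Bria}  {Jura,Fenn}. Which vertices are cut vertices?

Caston

Removing Caston increases the component count from 1 to 2, so Caston is a cut vertex.
By contrast removing Norn leaves 1 component; it is not a cut vertex. No other vertex is a cut vertex either.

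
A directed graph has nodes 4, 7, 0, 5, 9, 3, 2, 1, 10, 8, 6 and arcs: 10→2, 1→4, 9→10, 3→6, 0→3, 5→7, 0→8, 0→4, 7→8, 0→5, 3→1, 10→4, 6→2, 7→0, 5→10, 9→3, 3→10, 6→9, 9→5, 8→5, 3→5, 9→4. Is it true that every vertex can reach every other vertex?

There is no directed path from 10 to 5, so the graph is not strongly connected.

No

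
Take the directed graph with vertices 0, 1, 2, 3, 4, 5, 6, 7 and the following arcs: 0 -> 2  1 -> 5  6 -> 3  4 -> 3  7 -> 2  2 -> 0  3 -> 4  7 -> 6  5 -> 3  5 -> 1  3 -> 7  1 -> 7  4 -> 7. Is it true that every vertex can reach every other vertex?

No

There is no directed path from 3 to 5, so the graph is not strongly connected.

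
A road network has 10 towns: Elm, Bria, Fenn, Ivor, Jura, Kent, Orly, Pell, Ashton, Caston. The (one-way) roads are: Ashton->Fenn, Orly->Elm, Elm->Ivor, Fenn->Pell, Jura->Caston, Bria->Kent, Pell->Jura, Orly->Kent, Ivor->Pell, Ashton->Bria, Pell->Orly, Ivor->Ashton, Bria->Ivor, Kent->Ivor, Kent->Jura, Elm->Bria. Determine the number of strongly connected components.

3

{Elm, Bria, Fenn, Ivor, Kent, Orly, Pell, Ashton} are all mutually reachable — one SCC of size 8.
{Caston} is an SCC by itself.
{Jura} is an SCC by itself.
That gives 3 strongly connected components.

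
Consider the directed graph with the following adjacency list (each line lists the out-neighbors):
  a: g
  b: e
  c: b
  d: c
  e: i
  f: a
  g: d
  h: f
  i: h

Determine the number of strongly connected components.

1

{a, b, c, d, e, f, g, h, i} are all mutually reachable — one SCC of size 9.
That gives 1 strongly connected component.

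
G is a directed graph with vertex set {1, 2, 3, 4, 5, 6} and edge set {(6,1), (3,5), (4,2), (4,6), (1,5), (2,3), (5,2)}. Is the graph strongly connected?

There is no directed path from 6 to 4, so the graph is not strongly connected.

No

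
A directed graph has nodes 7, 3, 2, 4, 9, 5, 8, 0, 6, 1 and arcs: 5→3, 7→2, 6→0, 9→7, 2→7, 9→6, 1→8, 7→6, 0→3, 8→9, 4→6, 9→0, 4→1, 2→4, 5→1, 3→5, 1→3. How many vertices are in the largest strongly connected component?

{0, 1, 2, 3, 4, 5, 6, 7, 8, 9} are all mutually reachable — one SCC of size 10.
The largest has 10 vertices.

10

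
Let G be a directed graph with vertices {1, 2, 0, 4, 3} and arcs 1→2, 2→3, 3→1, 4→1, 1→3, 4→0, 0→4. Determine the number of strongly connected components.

2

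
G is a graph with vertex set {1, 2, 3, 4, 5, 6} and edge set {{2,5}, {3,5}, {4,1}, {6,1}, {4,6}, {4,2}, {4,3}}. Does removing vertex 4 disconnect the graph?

Deleting 4 raises the number of components from 1 to 2, so 4 is a cut vertex.

Yes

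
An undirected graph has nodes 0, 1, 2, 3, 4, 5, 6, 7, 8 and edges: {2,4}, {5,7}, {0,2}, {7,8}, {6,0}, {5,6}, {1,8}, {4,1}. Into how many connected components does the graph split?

2

3 is isolated — a component by itself.
Starting from 0 we can reach 0, 1, 2, 4, 5, 6, 7, 8. That is one component of size 8.
Total: 2 components.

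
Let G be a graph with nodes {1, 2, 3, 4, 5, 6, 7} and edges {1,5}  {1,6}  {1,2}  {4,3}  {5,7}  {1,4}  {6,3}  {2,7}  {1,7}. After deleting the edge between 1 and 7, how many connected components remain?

1 and 7 are still connected via 1-2-7, so the component count stays at 1.

1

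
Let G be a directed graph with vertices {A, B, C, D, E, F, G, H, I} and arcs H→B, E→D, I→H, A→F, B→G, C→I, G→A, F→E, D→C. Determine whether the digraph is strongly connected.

Yes

From F we can reach every vertex (A, B, C, D, E, F, G, H, I), and every vertex can reach F (A, B, C, D, E, F, G, H, I). So the whole graph is one strongly connected component.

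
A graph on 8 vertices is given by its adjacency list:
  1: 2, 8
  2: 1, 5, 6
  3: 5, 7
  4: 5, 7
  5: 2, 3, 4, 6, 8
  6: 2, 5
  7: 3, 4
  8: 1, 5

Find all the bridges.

none

The edges on the cycle 5-6-2-5 are not bridges since each lies on that cycle.
Every edge lies on some cycle, so there are no bridges.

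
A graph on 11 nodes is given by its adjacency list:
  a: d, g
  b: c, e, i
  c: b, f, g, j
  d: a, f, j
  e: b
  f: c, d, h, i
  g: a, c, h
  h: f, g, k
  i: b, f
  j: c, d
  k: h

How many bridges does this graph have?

The edges on the cycle f-c-j-d-f are not bridges since each lies on that cycle.
But removing b-e disconnects b from e; removing k-h disconnects k from h — these are bridges.
That makes 2 bridges.

2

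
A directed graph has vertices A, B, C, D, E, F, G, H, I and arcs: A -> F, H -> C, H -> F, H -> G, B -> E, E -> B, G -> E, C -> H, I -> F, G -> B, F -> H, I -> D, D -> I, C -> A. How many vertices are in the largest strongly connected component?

{A, C, F, H} are all mutually reachable — one SCC of size 4.
{D, I} are all mutually reachable — one SCC of size 2.
{B, E} are all mutually reachable — one SCC of size 2.
{G} is an SCC by itself.
The largest has 4 vertices.

4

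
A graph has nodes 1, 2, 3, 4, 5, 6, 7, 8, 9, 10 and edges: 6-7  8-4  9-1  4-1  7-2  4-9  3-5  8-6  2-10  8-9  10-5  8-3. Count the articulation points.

Removing 8 increases the component count from 1 to 2, so 8 is a cut vertex.
By contrast removing 1 leaves 1 component; it is not a cut vertex. No other vertex is a cut vertex either.

1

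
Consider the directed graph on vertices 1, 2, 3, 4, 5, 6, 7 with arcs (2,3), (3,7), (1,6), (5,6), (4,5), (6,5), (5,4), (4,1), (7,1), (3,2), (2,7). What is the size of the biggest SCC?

{1, 4, 5, 6} are all mutually reachable — one SCC of size 4.
{2, 3} are all mutually reachable — one SCC of size 2.
{7} is an SCC by itself.
The largest has 4 vertices.

4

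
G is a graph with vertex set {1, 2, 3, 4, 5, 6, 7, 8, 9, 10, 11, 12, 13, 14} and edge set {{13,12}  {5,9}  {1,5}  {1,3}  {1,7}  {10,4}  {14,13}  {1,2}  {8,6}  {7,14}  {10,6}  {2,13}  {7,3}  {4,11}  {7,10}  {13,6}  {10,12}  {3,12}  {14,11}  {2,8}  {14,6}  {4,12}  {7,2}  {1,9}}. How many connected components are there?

1

Starting from 1 we can reach 1, 2, 3, 4, 5, 6, 7, 8, 9, 10, 11, 12, 13, 14. That is one component of size 14.
Total: 1 component.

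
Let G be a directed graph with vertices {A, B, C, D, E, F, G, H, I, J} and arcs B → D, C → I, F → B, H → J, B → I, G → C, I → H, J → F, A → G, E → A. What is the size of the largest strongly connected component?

{B, F, H, I, J} are all mutually reachable — one SCC of size 5.
{A} is an SCC by itself.
{C} is an SCC by itself.
{E} is an SCC by itself.
{D} is an SCC by itself.
(and 1 more singleton SCC)
The largest has 5 vertices.

5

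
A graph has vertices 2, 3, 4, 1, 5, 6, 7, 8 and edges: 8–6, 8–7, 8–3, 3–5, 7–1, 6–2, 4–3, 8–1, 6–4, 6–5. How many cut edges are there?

1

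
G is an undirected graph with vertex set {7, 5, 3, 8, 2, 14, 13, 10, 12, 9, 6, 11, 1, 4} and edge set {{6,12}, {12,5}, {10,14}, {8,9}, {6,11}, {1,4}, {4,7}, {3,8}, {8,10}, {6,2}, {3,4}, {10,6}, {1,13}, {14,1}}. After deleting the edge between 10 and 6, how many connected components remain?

2

Before removal there is 1 component.
10–6 is a bridge — removing it separates 10's side from 6's side.
After removal: 2 components.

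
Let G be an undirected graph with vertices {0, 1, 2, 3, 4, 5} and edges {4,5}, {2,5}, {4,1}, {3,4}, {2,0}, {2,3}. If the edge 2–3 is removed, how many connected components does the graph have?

1

2 and 3 are still connected via 2-5-4-3, so the component count stays at 1.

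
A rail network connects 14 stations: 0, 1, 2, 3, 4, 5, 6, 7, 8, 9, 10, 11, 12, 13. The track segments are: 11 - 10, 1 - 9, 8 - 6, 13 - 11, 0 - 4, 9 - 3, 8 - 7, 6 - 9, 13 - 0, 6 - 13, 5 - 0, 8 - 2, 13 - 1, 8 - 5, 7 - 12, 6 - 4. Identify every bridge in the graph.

10-11, 11-13, 12-7, 2-8, 3-9, 7-8

The edges on the cycle 6-13-1-9-6 are not bridges since each lies on that cycle.
But removing 10 - 11 disconnects 10 from 11; removing 2 - 8 disconnects 2 from 8; removing 3 - 9 disconnects 3 from 9; removing 13 - 11 disconnects 13 from 11 — these are bridges.
In total 6 edges are bridges.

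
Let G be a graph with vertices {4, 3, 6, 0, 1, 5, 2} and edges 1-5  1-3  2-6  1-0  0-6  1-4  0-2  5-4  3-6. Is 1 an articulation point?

Deleting 1 raises the number of components from 1 to 2, so 1 is a cut vertex.

Yes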